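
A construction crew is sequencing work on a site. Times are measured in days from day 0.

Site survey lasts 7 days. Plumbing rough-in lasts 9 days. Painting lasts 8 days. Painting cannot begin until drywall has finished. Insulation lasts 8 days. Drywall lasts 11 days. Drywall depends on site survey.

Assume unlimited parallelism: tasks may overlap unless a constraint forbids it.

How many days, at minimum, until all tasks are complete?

Insulation can start immediately at day 0; it finishes at day 8.
Nothing blocks plumbing rough-in, so it runs from day 0 to day 9.
Site survey has no prerequisites, so it starts at day 0 and finishes at day 7.
Drywall waits on site survey (finishes day 7), so it starts at day 7 and finishes at 7 + 11 = day 18.
After drywall (finishes day 18), painting can start at day 18 and finishes at day 26.
All tasks are finished once the last one completes. Finish times: Site survey at 7, Plumbing rough-in at 9, Insulation at 8, Drywall at 18, Painting at 26. The latest is day 26.

26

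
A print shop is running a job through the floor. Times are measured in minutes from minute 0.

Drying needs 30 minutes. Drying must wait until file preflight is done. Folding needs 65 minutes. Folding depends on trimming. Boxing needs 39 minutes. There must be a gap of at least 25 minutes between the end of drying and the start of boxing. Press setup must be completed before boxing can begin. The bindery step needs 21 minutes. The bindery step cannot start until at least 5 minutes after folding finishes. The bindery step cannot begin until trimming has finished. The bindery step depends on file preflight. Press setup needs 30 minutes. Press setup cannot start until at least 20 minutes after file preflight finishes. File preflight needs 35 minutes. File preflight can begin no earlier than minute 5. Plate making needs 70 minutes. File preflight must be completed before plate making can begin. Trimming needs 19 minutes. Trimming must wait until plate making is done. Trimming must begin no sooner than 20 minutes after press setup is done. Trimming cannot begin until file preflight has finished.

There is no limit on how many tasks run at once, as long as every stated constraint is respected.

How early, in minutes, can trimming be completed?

File preflight cannot begin until its own release at minute 5. It runs from minute 5 to 5 + 35 = minute 40.
After file preflight (finishes minute 40, plus 20-minute gap → minute 60), press setup can start at minute 60 and finishes at minute 90.
Plate making cannot begin until file preflight (finishes minute 40). It runs from minute 40 to 40 + 70 = minute 110.
For trimming: plate making (finishes minute 110); press setup (finishes minute 90, plus 20-minute gap → minute 110); file preflight (finishes minute 40). Taking the maximum gives a start of minute 110, and it finishes at 110 + 19 = minute 129.

129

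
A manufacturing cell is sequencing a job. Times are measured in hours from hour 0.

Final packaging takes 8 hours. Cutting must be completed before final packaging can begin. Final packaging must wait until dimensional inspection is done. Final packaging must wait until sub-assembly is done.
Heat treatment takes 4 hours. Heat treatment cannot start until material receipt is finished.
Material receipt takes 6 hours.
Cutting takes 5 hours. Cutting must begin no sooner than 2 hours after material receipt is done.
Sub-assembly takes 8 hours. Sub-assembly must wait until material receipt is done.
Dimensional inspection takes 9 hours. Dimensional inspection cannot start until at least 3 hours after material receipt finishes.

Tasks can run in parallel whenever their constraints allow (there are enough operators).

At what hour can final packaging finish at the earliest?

Nothing blocks material receipt, so it runs from hour 0 to hour 6.
After material receipt (finishes hour 6), sub-assembly can start at hour 6 and finishes at hour 14.
After material receipt (finishes hour 6, plus 3-hour gap → hour 9), dimensional inspection can start at hour 9 and finishes at hour 18.
After material receipt (finishes hour 6, plus 2-hour gap → hour 8), cutting can start at hour 8 and finishes at hour 13.
For final packaging: cutting (finishes hour 13); dimensional inspection (finishes hour 18); sub-assembly (finishes hour 14). Taking the maximum gives a start of hour 18, and it finishes at 18 + 8 = hour 26.

26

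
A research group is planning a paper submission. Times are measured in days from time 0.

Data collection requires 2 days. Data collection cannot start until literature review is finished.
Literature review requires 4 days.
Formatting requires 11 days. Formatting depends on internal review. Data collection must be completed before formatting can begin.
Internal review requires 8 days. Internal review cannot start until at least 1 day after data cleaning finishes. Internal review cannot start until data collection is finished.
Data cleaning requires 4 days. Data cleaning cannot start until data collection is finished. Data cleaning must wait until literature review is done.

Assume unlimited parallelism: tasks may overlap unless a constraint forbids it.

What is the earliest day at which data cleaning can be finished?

Literature review has no prerequisites, so it starts at day 0 and finishes at day 4.
Data collection cannot begin until literature review (finishes day 4). It runs from day 4 to 4 + 2 = day 6.
Data cleaning needs all of data collection (finishes day 6); literature review (finishes day 4). That puts its earliest start at day 6; it finishes at 6 + 4 = day 10.

10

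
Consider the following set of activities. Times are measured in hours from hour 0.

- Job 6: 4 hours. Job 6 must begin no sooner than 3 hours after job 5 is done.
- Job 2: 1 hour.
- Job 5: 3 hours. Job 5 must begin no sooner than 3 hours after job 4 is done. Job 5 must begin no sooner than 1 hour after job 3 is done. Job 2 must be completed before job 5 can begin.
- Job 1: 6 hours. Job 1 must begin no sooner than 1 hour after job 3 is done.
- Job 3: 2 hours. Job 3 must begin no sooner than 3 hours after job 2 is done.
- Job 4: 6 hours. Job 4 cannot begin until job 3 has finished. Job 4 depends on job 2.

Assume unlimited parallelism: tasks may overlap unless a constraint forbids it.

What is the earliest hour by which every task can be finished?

25

Nothing blocks job 2, so it runs from hour 0 to hour 1.
After job 2 (finishes hour 1, plus 3-hour gap → hour 4), job 3 can start at hour 4 and finishes at hour 6.
Job 4 cannot start until job 3 (finishes hour 6); job 2 (finishes hour 1). The controlling bound is hour 6, so job 4 finishes at 6 + 6 = hour 12.
Job 5 has to wait for job 4 (finishes hour 12, plus 3-hour gap → hour 15); job 3 (finishes hour 6, plus 1-hour gap → hour 7); job 2 (finishes hour 1). The latest of these is hour 15, so job 5 runs hour 15 to 15 + 3 = hour 18.
Job 6 cannot begin until job 5 (finishes hour 18, plus 3-hour gap → hour 21). It runs from hour 21 to 21 + 4 = hour 25.
Job 1 waits on job 3 (finishes hour 6, plus 1-hour gap → hour 7), so it starts at hour 7 and finishes at 7 + 6 = hour 13.
All tasks are finished once the last one completes. Finish times: Job 1 at 13, Job 2 at 1, Job 3 at 6, Job 4 at 12, Job 5 at 18, Job 6 at 25. The latest is hour 25.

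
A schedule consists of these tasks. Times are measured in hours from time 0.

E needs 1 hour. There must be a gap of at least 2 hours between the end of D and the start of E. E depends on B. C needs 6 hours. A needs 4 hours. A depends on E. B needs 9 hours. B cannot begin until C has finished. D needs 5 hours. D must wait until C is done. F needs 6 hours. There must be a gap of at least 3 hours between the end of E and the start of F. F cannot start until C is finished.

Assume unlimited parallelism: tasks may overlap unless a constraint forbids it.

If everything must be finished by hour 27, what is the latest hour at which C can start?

A has no dependents, so it just needs to finish by hour 27. Starting by 27 − 4 = hour 23 achieves that.
Nothing follows F; the deadline of hour 27 is its only limit. It must start by 27 − 6 = hour 21.
E has several dependents: A (must start by hour 23); F (must start by hour 21, minus 3-hour gap → hour 18). The earliest of those limits is hour 18, so E must start by 18 − 1 = hour 17.
B feeds into E (must start by hour 17); so B must finish by hour 17 and therefore start by hour 8.
D feeds into E (must start by hour 17, minus 2-hour gap → hour 15); so D must finish by hour 15 and therefore start by hour 10.
C feeds B (must start by hour 8); D (must start by hour 10); F (must start by hour 21). Taking the minimum, C must finish by hour 8 and start by 8 − 6 = hour 2.

2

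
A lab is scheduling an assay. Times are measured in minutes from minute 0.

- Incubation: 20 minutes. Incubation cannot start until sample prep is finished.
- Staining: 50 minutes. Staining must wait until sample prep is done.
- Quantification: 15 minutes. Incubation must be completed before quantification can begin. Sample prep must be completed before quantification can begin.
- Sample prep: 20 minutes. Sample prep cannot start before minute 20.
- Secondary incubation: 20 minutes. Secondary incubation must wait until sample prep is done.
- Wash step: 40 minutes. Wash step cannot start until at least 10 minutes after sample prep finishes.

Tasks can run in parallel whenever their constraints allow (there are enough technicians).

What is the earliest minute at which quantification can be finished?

Sample prep waits on its own release at minute 20, so it starts at minute 20 and finishes at 20 + 20 = minute 40.
After sample prep (finishes minute 40), incubation can start at minute 40 and finishes at minute 60.
Quantification needs all of incubation (finishes minute 60); sample prep (finishes minute 40). That puts its earliest start at minute 60; it finishes at 60 + 15 = minute 75.

75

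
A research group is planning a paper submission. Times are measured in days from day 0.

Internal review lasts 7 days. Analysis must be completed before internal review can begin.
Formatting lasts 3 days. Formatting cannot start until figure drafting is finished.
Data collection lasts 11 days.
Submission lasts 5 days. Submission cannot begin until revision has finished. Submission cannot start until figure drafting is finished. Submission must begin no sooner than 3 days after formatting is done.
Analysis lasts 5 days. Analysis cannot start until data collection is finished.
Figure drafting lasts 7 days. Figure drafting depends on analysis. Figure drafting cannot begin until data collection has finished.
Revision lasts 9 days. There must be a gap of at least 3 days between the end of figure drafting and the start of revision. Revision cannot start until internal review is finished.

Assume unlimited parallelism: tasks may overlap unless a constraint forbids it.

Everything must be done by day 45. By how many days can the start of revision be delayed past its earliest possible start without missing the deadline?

Nothing blocks data collection, so it runs from day 0 to day 11.
Analysis waits on data collection (finishes day 11), so it starts at day 11 and finishes at 11 + 5 = day 16.
After analysis (finishes day 16), internal review can start at day 16 and finishes at day 23.
Figure drafting has to wait for analysis (finishes day 16); data collection (finishes day 11). The latest of these is day 16, so figure drafting runs day 16 to 16 + 7 = day 23.
Revision cannot start until figure drafting (finishes day 23, plus 3-day gap → day 26); internal review (finishes day 23). The controlling bound is day 26, so revision finishes at 26 + 9 = day 35.

Working backward from the deadline:
To finish by day 45, submission (duration 5) must start no later than day 40.
Since submission (must start by day 40) depends on it, revision must finish by day 40. Backing off its 9-day duration gives a latest start of day 31.
So revision can start as early as day 26 and as late as day 31, giving 31 − 26 = 5 days of slack.

5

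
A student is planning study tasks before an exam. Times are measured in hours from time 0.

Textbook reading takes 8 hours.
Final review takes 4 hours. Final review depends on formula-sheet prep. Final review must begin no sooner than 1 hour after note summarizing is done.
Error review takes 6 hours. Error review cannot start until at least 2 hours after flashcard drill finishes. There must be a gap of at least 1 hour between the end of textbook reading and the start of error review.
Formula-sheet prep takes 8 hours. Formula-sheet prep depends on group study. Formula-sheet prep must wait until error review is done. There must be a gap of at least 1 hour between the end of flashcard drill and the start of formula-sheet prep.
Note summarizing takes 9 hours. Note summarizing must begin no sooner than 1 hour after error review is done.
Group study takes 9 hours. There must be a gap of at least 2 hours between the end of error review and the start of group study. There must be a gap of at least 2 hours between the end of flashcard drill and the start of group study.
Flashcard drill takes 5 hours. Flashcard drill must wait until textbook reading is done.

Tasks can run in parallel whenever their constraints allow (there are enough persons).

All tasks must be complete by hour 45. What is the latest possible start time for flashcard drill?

9

Final review must finish by hour 45; it takes 4 hours, so it must start by 45 − 4 = hour 41.
Formula-sheet prep feeds into final review (must start by hour 41); so formula-sheet prep must finish by hour 41 and therefore start by hour 33.
Group study feeds into formula-sheet prep (must start by hour 33); so group study must finish by hour 33 and therefore start by hour 24.
Note summarizing must finish before final review (must start by hour 41, minus 1-hour gap → hour 40). With a 9-hour duration, note summarizing must start by 40 − 9 = hour 31.
Error review feeds group study (must start by hour 24, minus 2-hour gap → hour 22); note summarizing (must start by hour 31, minus 1-hour gap → hour 30); formula-sheet prep (must start by hour 33). Taking the minimum, error review must finish by hour 22 and start by 22 − 6 = hour 16.
Flashcard drill feeds error review (must start by hour 16, minus 2-hour gap → hour 14); group study (must start by hour 24, minus 2-hour gap → hour 22); formula-sheet prep (must start by hour 33, minus 1-hour gap → hour 32). Taking the minimum, flashcard drill must finish by hour 14 and start by 14 − 5 = hour 9.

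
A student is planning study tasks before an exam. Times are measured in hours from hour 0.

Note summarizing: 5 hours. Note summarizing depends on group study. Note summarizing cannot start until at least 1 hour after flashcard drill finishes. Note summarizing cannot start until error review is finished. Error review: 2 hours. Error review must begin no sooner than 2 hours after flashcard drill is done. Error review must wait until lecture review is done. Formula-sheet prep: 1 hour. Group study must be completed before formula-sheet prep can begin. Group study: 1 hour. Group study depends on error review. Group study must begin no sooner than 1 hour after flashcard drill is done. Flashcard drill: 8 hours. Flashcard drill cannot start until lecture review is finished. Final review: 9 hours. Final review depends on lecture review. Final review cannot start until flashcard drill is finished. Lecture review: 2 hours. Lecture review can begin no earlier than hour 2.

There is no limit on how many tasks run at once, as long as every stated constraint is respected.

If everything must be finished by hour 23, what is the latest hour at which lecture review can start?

Nothing follows note summarizing; the deadline of hour 23 is its only limit. It must start by 23 − 5 = hour 18.
Formula-sheet prep has no dependents, so it just needs to finish by hour 23. Starting by 23 − 1 = hour 22 achieves that.
Group study has several dependents: note summarizing (must start by hour 18); formula-sheet prep (must start by hour 22). The earliest of those limits is hour 18, so group study must start by 18 − 1 = hour 17.
Error review feeds group study (must start by hour 17); note summarizing (must start by hour 18). Taking the minimum, error review must finish by hour 17 and start by 17 − 2 = hour 15.
Final review has no dependents, so it just needs to finish by hour 23. Starting by 23 − 9 = hour 14 achieves that.
Flashcard drill must finish in time for error review (must start by hour 15, minus 2-hour gap → hour 13); group study (must start by hour 17, minus 1-hour gap → hour 16); note summarizing (must start by hour 18, minus 1-hour gap → hour 17); final review (must start by hour 14). The tightest is hour 13, so flashcard drill must start by 13 − 8 = hour 5.
Lecture review must finish in time for flashcard drill (must start by hour 5); error review (must start by hour 15); final review (must start by hour 14). The tightest is hour 5, so lecture review must start by 5 − 2 = hour 3.

3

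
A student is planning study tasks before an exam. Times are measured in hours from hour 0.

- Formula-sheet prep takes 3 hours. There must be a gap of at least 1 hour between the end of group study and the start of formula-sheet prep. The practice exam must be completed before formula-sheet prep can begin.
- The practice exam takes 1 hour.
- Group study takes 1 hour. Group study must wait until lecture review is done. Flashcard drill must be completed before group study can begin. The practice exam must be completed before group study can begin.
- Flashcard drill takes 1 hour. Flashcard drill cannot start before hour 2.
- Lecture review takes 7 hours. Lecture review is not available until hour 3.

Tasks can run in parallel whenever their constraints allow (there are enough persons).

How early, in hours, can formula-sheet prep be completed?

15

The practice exam can start immediately at hour 0; it finishes at hour 1.
Flashcard drill cannot begin until its own release at hour 2. It runs from hour 2 to 2 + 1 = hour 3.
After its own release at hour 3, lecture review can start at hour 3 and finishes at hour 10.
Group study has to wait for lecture review (finishes hour 10); flashcard drill (finishes hour 3); the practice exam (finishes hour 1). The latest of these is hour 10, so group study runs hour 10 to 10 + 1 = hour 11.
Formula-sheet prep has to wait for group study (finishes hour 11, plus 1-hour gap → hour 12); the practice exam (finishes hour 1). The latest of these is hour 12, so formula-sheet prep runs hour 12 to 12 + 3 = hour 15.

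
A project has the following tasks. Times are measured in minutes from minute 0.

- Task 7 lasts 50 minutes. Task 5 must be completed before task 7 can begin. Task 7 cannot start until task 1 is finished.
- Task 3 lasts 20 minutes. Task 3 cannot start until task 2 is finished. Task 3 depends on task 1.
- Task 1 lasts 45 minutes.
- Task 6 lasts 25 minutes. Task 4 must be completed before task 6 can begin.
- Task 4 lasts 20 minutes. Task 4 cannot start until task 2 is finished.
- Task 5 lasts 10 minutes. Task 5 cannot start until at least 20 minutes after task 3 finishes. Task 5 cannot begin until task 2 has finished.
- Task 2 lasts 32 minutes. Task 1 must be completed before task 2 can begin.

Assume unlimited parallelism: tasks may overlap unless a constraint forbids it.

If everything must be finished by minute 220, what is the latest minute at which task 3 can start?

120

Nothing follows task 7; the deadline of minute 220 is its only limit. It must start by 220 − 50 = minute 170.
Since task 7 (must start by minute 170) depends on it, task 5 must finish by minute 170. Backing off its 10-minute duration gives a latest start of minute 160.
Since task 5 (must start by minute 160, minus 20-minute gap → minute 140) depends on it, task 3 must finish by minute 140. Backing off its 20-minute duration gives a latest start of minute 120.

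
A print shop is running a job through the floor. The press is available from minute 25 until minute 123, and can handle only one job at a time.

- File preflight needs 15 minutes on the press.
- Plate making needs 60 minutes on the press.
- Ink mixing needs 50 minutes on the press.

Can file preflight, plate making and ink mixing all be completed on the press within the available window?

The press window is 123 − 25 = 98 minutes.
Running back to back, the jobs need 15 + 60 + 50 = 125 minutes on the press.
Since 125 > 98, they cannot all fit.

No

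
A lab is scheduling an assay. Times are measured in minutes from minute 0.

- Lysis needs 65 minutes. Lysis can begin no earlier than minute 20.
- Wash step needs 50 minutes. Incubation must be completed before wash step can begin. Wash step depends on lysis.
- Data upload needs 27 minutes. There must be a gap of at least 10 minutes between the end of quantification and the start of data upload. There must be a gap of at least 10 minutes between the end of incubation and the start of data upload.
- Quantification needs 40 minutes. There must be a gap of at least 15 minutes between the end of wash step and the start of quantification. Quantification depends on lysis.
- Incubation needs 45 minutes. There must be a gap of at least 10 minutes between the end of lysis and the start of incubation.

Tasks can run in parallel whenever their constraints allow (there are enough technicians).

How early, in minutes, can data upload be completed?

282

Lysis cannot begin until its own release at minute 20. It runs from minute 20 to 20 + 65 = minute 85.
After lysis (finishes minute 85, plus 10-minute gap → minute 95), incubation can start at minute 95 and finishes at minute 140.
Wash step has to wait for incubation (finishes minute 140); lysis (finishes minute 85). The latest of these is minute 140, so wash step runs minute 140 to 140 + 50 = minute 190.
Quantification has to wait for wash step (finishes minute 190, plus 15-minute gap → minute 205); lysis (finishes minute 85). The latest of these is minute 205, so quantification runs minute 205 to 205 + 40 = minute 245.
For data upload: quantification (finishes minute 245, plus 10-minute gap → minute 255); incubation (finishes minute 140, plus 10-minute gap → minute 150). Taking the maximum gives a start of minute 255, and it finishes at 255 + 27 = minute 282.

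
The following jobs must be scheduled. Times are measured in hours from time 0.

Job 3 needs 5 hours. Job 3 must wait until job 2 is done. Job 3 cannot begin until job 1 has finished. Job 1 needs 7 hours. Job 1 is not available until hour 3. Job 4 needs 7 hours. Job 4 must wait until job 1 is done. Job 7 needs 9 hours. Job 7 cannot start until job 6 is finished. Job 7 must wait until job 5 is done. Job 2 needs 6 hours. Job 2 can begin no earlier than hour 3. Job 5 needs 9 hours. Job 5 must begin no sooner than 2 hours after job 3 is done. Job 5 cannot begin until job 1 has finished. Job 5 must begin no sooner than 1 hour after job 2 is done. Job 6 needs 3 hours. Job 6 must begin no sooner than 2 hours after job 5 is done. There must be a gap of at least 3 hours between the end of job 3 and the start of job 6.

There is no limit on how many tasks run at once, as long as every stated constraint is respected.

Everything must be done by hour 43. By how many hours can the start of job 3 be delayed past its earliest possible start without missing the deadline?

3

After its own release at hour 3, job 2 can start at hour 3 and finishes at hour 9.
Job 1 waits on its own release at hour 3, so it starts at hour 3 and finishes at 3 + 7 = hour 10.
Job 3 cannot start until job 2 (finishes hour 9); job 1 (finishes hour 10). The controlling bound is hour 10, so job 3 finishes at 10 + 5 = hour 15.

Working backward from the deadline:
Job 7 has no dependents, so it just needs to finish by hour 43. Starting by 43 − 9 = hour 34 achieves that.
Job 6 has to be done before job 7 (must start by hour 34). That means finishing by hour 34, i.e. starting by 34 − 3 = hour 31.
Job 5 feeds job 6 (must start by hour 31, minus 2-hour gap → hour 29); job 7 (must start by hour 34). Taking the minimum, job 5 must finish by hour 29 and start by 29 − 9 = hour 20.
Job 3 has several dependents: job 5 (must start by hour 20, minus 2-hour gap → hour 18); job 6 (must start by hour 31, minus 3-hour gap → hour 28). The earliest of those limits is hour 18, so job 3 must start by 18 − 5 = hour 13.
So job 3 can start as early as hour 10 and as late as hour 13, giving 13 − 10 = 3 hours of slack.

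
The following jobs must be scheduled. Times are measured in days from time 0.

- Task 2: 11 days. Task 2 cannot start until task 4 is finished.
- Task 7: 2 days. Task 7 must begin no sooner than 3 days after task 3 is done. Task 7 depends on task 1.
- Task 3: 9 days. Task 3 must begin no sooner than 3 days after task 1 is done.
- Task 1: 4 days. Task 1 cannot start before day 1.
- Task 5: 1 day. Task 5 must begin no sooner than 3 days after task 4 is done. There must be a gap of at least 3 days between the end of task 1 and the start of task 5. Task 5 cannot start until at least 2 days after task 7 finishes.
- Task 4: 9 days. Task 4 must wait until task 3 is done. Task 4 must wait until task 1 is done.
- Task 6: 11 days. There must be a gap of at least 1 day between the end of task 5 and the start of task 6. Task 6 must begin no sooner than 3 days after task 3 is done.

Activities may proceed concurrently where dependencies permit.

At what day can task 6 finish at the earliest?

42

Task 1 waits on its own release at day 1, so it starts at day 1 and finishes at 1 + 4 = day 5.
Task 3 cannot begin until task 1 (finishes day 5, plus 3-day gap → day 8). It runs from day 8 to 8 + 9 = day 17.
Task 7 has to wait for task 3 (finishes day 17, plus 3-day gap → day 20); task 1 (finishes day 5). The latest of these is day 20, so task 7 runs day 20 to 20 + 2 = day 22.
Task 4 needs all of task 3 (finishes day 17); task 1 (finishes day 5). That puts its earliest start at day 17; it finishes at 17 + 9 = day 26.
For task 5: task 4 (finishes day 26, plus 3-day gap → day 29); task 1 (finishes day 5, plus 3-day gap → day 8); task 7 (finishes day 22, plus 2-day gap → day 24). Taking the maximum gives a start of day 29, and it finishes at 29 + 1 = day 30.
For task 6: task 5 (finishes day 30, plus 1-day gap → day 31); task 3 (finishes day 17, plus 3-day gap → day 20). Taking the maximum gives a start of day 31, and it finishes at 31 + 11 = day 42.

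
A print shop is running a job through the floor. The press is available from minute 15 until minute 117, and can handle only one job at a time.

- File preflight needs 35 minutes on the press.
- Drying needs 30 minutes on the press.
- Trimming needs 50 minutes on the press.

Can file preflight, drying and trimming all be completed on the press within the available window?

The press window is 117 − 15 = 102 minutes.
Running back to back, the jobs need 35 + 30 + 50 = 115 minutes on the press.
Since 115 > 102, they cannot all fit.

No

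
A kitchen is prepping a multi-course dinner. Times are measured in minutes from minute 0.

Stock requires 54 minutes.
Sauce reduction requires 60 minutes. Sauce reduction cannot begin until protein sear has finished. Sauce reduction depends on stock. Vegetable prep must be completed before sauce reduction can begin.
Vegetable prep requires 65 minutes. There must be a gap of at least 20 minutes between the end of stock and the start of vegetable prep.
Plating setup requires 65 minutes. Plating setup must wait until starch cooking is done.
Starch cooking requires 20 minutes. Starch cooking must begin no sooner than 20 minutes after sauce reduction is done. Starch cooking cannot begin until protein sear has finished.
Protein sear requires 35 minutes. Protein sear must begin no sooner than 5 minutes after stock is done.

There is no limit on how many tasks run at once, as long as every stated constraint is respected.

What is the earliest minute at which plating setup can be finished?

Stock can start immediately at minute 0; it finishes at minute 54.
Vegetable prep waits on stock (finishes minute 54, plus 20-minute gap → minute 74), so it starts at minute 74 and finishes at 74 + 65 = minute 139.
Protein sear cannot begin until stock (finishes minute 54, plus 5-minute gap → minute 59). It runs from minute 59 to 59 + 35 = minute 94.
For sauce reduction: protein sear (finishes minute 94); stock (finishes minute 54); vegetable prep (finishes minute 139). Taking the maximum gives a start of minute 139, and it finishes at 139 + 60 = minute 199.
Starch cooking cannot start until sauce reduction (finishes minute 199, plus 20-minute gap → minute 219); protein sear (finishes minute 94). The controlling bound is minute 219, so starch cooking finishes at 219 + 20 = minute 239.
After starch cooking (finishes minute 239), plating setup can start at minute 239 and finishes at minute 304.

304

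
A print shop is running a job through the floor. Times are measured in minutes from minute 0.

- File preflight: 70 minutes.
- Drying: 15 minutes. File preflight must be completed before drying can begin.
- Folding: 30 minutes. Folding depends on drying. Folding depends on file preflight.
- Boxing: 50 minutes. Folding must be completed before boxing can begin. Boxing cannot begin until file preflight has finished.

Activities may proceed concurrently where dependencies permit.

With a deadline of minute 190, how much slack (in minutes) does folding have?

25

Nothing blocks file preflight, so it runs from minute 0 to minute 70.
After file preflight (finishes minute 70), drying can start at minute 70 and finishes at minute 85.
Folding cannot start until drying (finishes minute 85); file preflight (finishes minute 70). The controlling bound is minute 85, so folding finishes at 85 + 30 = minute 115.

Working backward from the deadline:
Boxing must finish by minute 190; it takes 50 minutes, so it must start by 190 − 50 = minute 140.
Folding has to be done before boxing (must start by minute 140). That means finishing by minute 140, i.e. starting by 140 − 30 = minute 110.
So folding can start as early as minute 85 and as late as minute 110, giving 110 − 85 = 25 minutes of slack.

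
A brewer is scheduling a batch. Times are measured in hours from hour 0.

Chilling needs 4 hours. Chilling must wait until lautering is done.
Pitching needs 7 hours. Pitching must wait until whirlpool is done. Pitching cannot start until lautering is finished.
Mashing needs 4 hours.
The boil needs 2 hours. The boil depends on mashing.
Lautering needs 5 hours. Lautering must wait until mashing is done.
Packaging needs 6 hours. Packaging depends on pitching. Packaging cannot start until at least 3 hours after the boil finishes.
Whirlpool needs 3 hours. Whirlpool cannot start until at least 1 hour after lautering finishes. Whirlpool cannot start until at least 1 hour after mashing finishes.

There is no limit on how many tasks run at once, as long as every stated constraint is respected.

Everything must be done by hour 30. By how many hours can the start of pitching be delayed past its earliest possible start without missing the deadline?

4

Mashing has no prerequisites, so it starts at hour 0 and finishes at hour 4.
After mashing (finishes hour 4), lautering can start at hour 4 and finishes at hour 9.
Whirlpool needs all of lautering (finishes hour 9, plus 1-hour gap → hour 10); mashing (finishes hour 4, plus 1-hour gap → hour 5). That puts its earliest start at hour 10; it finishes at 10 + 3 = hour 13.
For pitching: whirlpool (finishes hour 13); lautering (finishes hour 9). Taking the maximum gives a start of hour 13, and it finishes at 13 + 7 = hour 20.

Working backward from the deadline:
Packaging has no dependents, so it just needs to finish by hour 30. Starting by 30 − 6 = hour 24 achieves that.
Pitching feeds into packaging (must start by hour 24); so pitching must finish by hour 24 and therefore start by hour 17.
So pitching can start as early as hour 13 and as late as hour 17, giving 17 − 13 = 4 hours of slack.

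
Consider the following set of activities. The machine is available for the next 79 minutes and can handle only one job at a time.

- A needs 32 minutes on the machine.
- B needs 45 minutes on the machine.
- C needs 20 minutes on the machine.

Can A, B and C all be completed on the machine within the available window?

No

Running back to back, the jobs need 32 + 45 + 20 = 97 minutes on the machine.
Since 97 > 79, they cannot all fit.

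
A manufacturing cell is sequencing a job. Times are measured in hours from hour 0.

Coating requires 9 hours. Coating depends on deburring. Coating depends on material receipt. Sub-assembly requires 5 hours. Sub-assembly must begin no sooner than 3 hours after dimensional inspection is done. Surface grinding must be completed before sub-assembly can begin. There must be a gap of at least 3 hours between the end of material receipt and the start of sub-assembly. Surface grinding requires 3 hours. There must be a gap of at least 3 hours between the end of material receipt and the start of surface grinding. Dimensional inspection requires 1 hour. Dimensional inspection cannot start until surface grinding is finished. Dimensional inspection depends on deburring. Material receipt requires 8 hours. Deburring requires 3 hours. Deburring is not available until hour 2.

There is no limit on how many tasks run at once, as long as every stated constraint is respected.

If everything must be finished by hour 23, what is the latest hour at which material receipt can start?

0

Nothing follows sub-assembly; the deadline of hour 23 is its only limit. It must start by 23 − 5 = hour 18.
Dimensional inspection has to be done before sub-assembly (must start by hour 18, minus 3-hour gap → hour 15). That means finishing by hour 15, i.e. starting by 15 − 1 = hour 14.
For surface grinding: dimensional inspection (must start by hour 14); sub-assembly (must start by hour 18). The most restrictive is hour 14; with a 3-hour duration, surface grinding must start by hour 11.
Nothing follows coating; the deadline of hour 23 is its only limit. It must start by 23 − 9 = hour 14.
For material receipt: surface grinding (must start by hour 11, minus 3-hour gap → hour 8); coating (must start by hour 14); sub-assembly (must start by hour 18, minus 3-hour gap → hour 15). The most restrictive is hour 8; with an 8-hour duration, material receipt must start by hour 0.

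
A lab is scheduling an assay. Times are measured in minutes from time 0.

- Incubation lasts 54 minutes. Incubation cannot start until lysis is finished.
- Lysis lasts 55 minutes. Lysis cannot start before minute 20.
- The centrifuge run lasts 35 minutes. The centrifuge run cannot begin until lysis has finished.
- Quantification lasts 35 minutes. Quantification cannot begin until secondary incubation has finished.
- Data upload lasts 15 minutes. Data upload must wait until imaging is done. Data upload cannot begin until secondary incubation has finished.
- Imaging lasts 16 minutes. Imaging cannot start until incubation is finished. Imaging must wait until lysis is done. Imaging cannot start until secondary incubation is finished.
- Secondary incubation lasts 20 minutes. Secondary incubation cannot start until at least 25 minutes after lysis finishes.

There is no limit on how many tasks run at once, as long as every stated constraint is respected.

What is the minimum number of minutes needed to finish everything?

Lysis cannot begin until its own release at minute 20. It runs from minute 20 to 20 + 55 = minute 75.
Secondary incubation cannot begin until lysis (finishes minute 75, plus 25-minute gap → minute 100). It runs from minute 100 to 100 + 20 = minute 120.
After secondary incubation (finishes minute 120), quantification can start at minute 120 and finishes at minute 155.
The centrifuge run waits on lysis (finishes minute 75), so it starts at minute 75 and finishes at 75 + 35 = minute 110.
Incubation waits on lysis (finishes minute 75), so it starts at minute 75 and finishes at 75 + 54 = minute 129.
Imaging has to wait for incubation (finishes minute 129); lysis (finishes minute 75); secondary incubation (finishes minute 120). The latest of these is minute 129, so imaging runs minute 129 to 129 + 16 = minute 145.
Data upload cannot start until imaging (finishes minute 145); secondary incubation (finishes minute 120). The controlling bound is minute 145, so data upload finishes at 145 + 15 = minute 160.
All tasks are finished once the last one completes. Finish times: Lysis at 75, Incubation at 129, The centrifuge run at 110, Secondary incubation at 120, Imaging at 145, Quantification at 155, Data upload at 160. The latest is minute 160.

160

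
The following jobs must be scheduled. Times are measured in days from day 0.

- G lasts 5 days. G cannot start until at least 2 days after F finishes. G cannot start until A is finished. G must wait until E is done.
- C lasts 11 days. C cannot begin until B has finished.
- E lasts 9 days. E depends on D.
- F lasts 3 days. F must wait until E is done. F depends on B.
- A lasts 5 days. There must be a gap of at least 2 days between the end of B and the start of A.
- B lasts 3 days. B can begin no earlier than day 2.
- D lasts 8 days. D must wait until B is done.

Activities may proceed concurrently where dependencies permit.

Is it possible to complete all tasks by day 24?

No

B cannot begin until its own release at day 2. It runs from day 2 to 2 + 3 = day 5.
D cannot begin until B (finishes day 5). It runs from day 5 to 5 + 8 = day 13.
After D (finishes day 13), E can start at day 13 and finishes at day 22.
F has to wait for E (finishes day 22); B (finishes day 5). The latest of these is day 22, so F runs day 22 to 22 + 3 = day 25.
C waits on B (finishes day 5), so it starts at day 5 and finishes at 5 + 11 = day 16.
A cannot begin until B (finishes day 5, plus 2-day gap → day 7). It runs from day 7 to 7 + 5 = day 12.
G needs all of F (finishes day 25, plus 2-day gap → day 27); A (finishes day 12); E (finishes day 22). That puts its earliest start at day 27; it finishes at 27 + 5 = day 32.
The earliest everything can be done is day 32, which is after the deadline of 24, so it is not possible.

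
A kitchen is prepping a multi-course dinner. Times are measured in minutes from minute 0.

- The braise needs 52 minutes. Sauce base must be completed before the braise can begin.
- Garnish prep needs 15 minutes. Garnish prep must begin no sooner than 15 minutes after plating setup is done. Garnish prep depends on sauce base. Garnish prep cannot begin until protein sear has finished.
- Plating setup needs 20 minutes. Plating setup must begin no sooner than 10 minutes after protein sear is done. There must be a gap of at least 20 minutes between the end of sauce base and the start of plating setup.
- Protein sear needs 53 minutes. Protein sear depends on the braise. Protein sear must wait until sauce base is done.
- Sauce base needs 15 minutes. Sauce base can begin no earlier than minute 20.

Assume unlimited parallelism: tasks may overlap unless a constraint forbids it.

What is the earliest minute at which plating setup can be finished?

Sauce base waits on its own release at minute 20, so it starts at minute 20 and finishes at 20 + 15 = minute 35.
After sauce base (finishes minute 35), the braise can start at minute 35 and finishes at minute 87.
Protein sear cannot start until the braise (finishes minute 87); sauce base (finishes minute 35). The controlling bound is minute 87, so protein sear finishes at 87 + 53 = minute 140.
Plating setup needs all of protein sear (finishes minute 140, plus 10-minute gap → minute 150); sauce base (finishes minute 35, plus 20-minute gap → minute 55). That puts its earliest start at minute 150; it finishes at 150 + 20 = minute 170.

170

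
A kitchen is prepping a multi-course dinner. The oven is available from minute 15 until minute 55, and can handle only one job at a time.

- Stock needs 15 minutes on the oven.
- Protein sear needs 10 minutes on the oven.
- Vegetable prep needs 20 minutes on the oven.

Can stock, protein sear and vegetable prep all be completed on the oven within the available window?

The oven window is 55 − 15 = 40 minutes.
Running back to back, the jobs need 15 + 10 + 20 = 45 minutes on the oven.
Since 45 > 40, they cannot all fit.

No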